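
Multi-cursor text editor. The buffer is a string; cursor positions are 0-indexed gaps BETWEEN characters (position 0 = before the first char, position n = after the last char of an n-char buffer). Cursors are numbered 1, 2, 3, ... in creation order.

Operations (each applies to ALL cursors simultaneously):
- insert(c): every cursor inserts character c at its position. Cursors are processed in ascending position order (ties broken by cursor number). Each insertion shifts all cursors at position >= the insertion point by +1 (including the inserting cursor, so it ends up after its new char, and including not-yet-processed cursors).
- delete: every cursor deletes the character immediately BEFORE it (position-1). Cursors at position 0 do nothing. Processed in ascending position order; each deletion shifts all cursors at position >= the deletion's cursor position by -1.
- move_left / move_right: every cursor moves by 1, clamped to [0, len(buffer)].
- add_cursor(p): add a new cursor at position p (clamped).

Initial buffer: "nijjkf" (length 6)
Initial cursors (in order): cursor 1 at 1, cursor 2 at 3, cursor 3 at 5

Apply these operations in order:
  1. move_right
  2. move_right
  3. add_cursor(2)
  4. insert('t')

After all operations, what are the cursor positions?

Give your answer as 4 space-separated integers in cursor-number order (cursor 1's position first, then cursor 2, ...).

After op 1 (move_right): buffer="nijjkf" (len 6), cursors c1@2 c2@4 c3@6, authorship ......
After op 2 (move_right): buffer="nijjkf" (len 6), cursors c1@3 c2@5 c3@6, authorship ......
After op 3 (add_cursor(2)): buffer="nijjkf" (len 6), cursors c4@2 c1@3 c2@5 c3@6, authorship ......
After op 4 (insert('t')): buffer="nitjtjktft" (len 10), cursors c4@3 c1@5 c2@8 c3@10, authorship ..4.1..2.3

Answer: 5 8 10 3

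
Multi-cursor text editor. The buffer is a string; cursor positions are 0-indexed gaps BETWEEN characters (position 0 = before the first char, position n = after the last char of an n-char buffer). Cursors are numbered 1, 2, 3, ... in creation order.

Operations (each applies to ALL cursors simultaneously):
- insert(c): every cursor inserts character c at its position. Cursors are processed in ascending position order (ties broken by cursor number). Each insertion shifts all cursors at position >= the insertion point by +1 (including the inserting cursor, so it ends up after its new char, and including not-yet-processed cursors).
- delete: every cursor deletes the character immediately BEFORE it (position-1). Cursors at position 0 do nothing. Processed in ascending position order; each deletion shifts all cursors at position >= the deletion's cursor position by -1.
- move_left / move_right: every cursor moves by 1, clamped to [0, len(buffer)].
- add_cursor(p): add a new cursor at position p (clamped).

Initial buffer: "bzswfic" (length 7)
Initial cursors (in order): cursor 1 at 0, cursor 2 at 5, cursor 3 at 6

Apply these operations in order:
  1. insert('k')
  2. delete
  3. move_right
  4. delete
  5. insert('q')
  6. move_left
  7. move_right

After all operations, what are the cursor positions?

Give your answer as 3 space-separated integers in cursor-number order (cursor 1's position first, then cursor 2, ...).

Answer: 1 7 7

Derivation:
After op 1 (insert('k')): buffer="kbzswfkikc" (len 10), cursors c1@1 c2@7 c3@9, authorship 1.....2.3.
After op 2 (delete): buffer="bzswfic" (len 7), cursors c1@0 c2@5 c3@6, authorship .......
After op 3 (move_right): buffer="bzswfic" (len 7), cursors c1@1 c2@6 c3@7, authorship .......
After op 4 (delete): buffer="zswf" (len 4), cursors c1@0 c2@4 c3@4, authorship ....
After op 5 (insert('q')): buffer="qzswfqq" (len 7), cursors c1@1 c2@7 c3@7, authorship 1....23
After op 6 (move_left): buffer="qzswfqq" (len 7), cursors c1@0 c2@6 c3@6, authorship 1....23
After op 7 (move_right): buffer="qzswfqq" (len 7), cursors c1@1 c2@7 c3@7, authorship 1....23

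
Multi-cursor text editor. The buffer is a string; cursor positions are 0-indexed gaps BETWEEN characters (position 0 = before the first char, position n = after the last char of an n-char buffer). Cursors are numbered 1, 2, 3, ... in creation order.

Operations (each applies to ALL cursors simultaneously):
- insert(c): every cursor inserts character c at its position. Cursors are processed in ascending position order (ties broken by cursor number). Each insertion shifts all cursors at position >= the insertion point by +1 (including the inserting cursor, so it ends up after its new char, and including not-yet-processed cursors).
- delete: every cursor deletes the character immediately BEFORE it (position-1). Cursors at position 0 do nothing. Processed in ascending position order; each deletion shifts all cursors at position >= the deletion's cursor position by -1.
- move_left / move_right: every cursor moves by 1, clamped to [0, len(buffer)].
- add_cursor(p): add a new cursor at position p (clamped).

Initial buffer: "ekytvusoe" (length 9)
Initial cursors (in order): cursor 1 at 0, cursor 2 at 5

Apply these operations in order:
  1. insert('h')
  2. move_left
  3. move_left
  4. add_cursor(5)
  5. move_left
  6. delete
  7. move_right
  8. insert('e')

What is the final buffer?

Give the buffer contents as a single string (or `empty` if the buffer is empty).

Answer: heeteevhusoe

Derivation:
After op 1 (insert('h')): buffer="hekytvhusoe" (len 11), cursors c1@1 c2@7, authorship 1.....2....
After op 2 (move_left): buffer="hekytvhusoe" (len 11), cursors c1@0 c2@6, authorship 1.....2....
After op 3 (move_left): buffer="hekytvhusoe" (len 11), cursors c1@0 c2@5, authorship 1.....2....
After op 4 (add_cursor(5)): buffer="hekytvhusoe" (len 11), cursors c1@0 c2@5 c3@5, authorship 1.....2....
After op 5 (move_left): buffer="hekytvhusoe" (len 11), cursors c1@0 c2@4 c3@4, authorship 1.....2....
After op 6 (delete): buffer="hetvhusoe" (len 9), cursors c1@0 c2@2 c3@2, authorship 1...2....
After op 7 (move_right): buffer="hetvhusoe" (len 9), cursors c1@1 c2@3 c3@3, authorship 1...2....
After op 8 (insert('e')): buffer="heeteevhusoe" (len 12), cursors c1@2 c2@6 c3@6, authorship 11..23.2....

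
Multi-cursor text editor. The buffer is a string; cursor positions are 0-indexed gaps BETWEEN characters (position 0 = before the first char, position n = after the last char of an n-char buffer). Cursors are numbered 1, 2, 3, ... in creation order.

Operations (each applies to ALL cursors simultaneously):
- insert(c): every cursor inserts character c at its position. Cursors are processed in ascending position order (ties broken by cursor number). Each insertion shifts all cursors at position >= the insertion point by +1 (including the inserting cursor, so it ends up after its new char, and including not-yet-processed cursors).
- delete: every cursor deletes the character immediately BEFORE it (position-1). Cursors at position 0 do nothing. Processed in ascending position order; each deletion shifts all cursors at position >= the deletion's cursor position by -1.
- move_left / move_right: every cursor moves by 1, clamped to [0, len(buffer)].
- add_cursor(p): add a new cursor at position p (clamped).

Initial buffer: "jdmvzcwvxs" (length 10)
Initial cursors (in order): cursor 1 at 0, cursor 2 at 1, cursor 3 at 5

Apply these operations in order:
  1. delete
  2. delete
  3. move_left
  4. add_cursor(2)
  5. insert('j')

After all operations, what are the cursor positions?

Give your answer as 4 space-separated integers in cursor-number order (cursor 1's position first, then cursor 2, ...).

After op 1 (delete): buffer="dmvcwvxs" (len 8), cursors c1@0 c2@0 c3@3, authorship ........
After op 2 (delete): buffer="dmcwvxs" (len 7), cursors c1@0 c2@0 c3@2, authorship .......
After op 3 (move_left): buffer="dmcwvxs" (len 7), cursors c1@0 c2@0 c3@1, authorship .......
After op 4 (add_cursor(2)): buffer="dmcwvxs" (len 7), cursors c1@0 c2@0 c3@1 c4@2, authorship .......
After op 5 (insert('j')): buffer="jjdjmjcwvxs" (len 11), cursors c1@2 c2@2 c3@4 c4@6, authorship 12.3.4.....

Answer: 2 2 4 6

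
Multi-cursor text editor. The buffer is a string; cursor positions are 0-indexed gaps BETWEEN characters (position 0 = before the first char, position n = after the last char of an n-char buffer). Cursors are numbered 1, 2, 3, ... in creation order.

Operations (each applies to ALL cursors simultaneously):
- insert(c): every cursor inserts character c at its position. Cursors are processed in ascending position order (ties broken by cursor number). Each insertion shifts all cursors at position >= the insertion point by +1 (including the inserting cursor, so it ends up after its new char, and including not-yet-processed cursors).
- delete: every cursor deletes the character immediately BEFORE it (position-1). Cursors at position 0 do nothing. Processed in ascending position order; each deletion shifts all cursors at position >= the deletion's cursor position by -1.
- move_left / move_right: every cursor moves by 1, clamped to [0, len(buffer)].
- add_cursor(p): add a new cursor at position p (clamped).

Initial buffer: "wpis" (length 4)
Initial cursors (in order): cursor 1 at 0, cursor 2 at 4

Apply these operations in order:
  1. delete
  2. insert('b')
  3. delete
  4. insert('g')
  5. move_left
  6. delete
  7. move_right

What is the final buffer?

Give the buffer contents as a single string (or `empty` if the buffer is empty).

Answer: gwpg

Derivation:
After op 1 (delete): buffer="wpi" (len 3), cursors c1@0 c2@3, authorship ...
After op 2 (insert('b')): buffer="bwpib" (len 5), cursors c1@1 c2@5, authorship 1...2
After op 3 (delete): buffer="wpi" (len 3), cursors c1@0 c2@3, authorship ...
After op 4 (insert('g')): buffer="gwpig" (len 5), cursors c1@1 c2@5, authorship 1...2
After op 5 (move_left): buffer="gwpig" (len 5), cursors c1@0 c2@4, authorship 1...2
After op 6 (delete): buffer="gwpg" (len 4), cursors c1@0 c2@3, authorship 1..2
After op 7 (move_right): buffer="gwpg" (len 4), cursors c1@1 c2@4, authorship 1..2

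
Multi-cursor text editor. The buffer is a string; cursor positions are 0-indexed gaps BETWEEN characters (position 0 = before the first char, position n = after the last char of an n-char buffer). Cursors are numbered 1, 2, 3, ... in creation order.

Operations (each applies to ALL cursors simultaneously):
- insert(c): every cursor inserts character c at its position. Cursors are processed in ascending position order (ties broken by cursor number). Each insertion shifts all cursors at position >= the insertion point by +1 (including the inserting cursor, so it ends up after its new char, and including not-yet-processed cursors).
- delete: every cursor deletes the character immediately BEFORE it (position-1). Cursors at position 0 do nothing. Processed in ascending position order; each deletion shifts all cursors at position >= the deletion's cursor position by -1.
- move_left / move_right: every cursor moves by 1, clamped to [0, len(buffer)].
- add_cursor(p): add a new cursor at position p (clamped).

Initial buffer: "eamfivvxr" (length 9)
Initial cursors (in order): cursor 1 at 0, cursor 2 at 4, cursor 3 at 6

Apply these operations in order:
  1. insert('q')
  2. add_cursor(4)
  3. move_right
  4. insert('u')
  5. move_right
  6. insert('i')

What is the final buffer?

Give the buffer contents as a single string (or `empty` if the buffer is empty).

After op 1 (insert('q')): buffer="qeamfqivqvxr" (len 12), cursors c1@1 c2@6 c3@9, authorship 1....2..3...
After op 2 (add_cursor(4)): buffer="qeamfqivqvxr" (len 12), cursors c1@1 c4@4 c2@6 c3@9, authorship 1....2..3...
After op 3 (move_right): buffer="qeamfqivqvxr" (len 12), cursors c1@2 c4@5 c2@7 c3@10, authorship 1....2..3...
After op 4 (insert('u')): buffer="qeuamfuqiuvqvuxr" (len 16), cursors c1@3 c4@7 c2@10 c3@14, authorship 1.1...42.2.3.3..
After op 5 (move_right): buffer="qeuamfuqiuvqvuxr" (len 16), cursors c1@4 c4@8 c2@11 c3@15, authorship 1.1...42.2.3.3..
After op 6 (insert('i')): buffer="qeuaimfuqiiuviqvuxir" (len 20), cursors c1@5 c4@10 c2@14 c3@19, authorship 1.1.1..424.2.23.3.3.

Answer: qeuaimfuqiiuviqvuxir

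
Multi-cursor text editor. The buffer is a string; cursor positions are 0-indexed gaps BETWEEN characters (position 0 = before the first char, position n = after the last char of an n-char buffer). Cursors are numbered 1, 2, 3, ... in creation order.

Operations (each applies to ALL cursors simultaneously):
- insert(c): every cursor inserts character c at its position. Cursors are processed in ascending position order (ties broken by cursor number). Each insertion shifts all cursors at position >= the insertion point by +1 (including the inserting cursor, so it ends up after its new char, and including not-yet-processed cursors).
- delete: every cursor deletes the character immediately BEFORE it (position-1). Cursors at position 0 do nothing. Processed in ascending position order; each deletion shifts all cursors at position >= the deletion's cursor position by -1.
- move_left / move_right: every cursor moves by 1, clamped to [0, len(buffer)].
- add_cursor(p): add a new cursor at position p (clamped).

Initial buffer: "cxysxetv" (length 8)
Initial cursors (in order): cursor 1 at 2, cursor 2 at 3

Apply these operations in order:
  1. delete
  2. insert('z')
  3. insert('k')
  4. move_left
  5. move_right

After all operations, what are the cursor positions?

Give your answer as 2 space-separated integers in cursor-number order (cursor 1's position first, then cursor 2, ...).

After op 1 (delete): buffer="csxetv" (len 6), cursors c1@1 c2@1, authorship ......
After op 2 (insert('z')): buffer="czzsxetv" (len 8), cursors c1@3 c2@3, authorship .12.....
After op 3 (insert('k')): buffer="czzkksxetv" (len 10), cursors c1@5 c2@5, authorship .1212.....
After op 4 (move_left): buffer="czzkksxetv" (len 10), cursors c1@4 c2@4, authorship .1212.....
After op 5 (move_right): buffer="czzkksxetv" (len 10), cursors c1@5 c2@5, authorship .1212.....

Answer: 5 5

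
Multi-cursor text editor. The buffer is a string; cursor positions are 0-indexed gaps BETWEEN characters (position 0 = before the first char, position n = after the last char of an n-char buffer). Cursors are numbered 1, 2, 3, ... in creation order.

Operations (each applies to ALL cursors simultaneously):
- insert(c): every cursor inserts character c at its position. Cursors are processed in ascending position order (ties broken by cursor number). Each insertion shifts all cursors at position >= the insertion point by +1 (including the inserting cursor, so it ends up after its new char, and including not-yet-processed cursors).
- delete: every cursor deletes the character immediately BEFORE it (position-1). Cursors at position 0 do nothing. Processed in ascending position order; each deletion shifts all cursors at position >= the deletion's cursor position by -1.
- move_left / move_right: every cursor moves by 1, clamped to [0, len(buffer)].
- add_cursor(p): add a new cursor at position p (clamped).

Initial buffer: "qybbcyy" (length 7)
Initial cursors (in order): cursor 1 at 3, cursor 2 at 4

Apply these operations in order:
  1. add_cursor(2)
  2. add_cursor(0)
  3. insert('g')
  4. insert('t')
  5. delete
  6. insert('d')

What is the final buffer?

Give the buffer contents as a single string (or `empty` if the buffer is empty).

Answer: gdqygdbgdbgdcyy

Derivation:
After op 1 (add_cursor(2)): buffer="qybbcyy" (len 7), cursors c3@2 c1@3 c2@4, authorship .......
After op 2 (add_cursor(0)): buffer="qybbcyy" (len 7), cursors c4@0 c3@2 c1@3 c2@4, authorship .......
After op 3 (insert('g')): buffer="gqygbgbgcyy" (len 11), cursors c4@1 c3@4 c1@6 c2@8, authorship 4..3.1.2...
After op 4 (insert('t')): buffer="gtqygtbgtbgtcyy" (len 15), cursors c4@2 c3@6 c1@9 c2@12, authorship 44..33.11.22...
After op 5 (delete): buffer="gqygbgbgcyy" (len 11), cursors c4@1 c3@4 c1@6 c2@8, authorship 4..3.1.2...
After op 6 (insert('d')): buffer="gdqygdbgdbgdcyy" (len 15), cursors c4@2 c3@6 c1@9 c2@12, authorship 44..33.11.22...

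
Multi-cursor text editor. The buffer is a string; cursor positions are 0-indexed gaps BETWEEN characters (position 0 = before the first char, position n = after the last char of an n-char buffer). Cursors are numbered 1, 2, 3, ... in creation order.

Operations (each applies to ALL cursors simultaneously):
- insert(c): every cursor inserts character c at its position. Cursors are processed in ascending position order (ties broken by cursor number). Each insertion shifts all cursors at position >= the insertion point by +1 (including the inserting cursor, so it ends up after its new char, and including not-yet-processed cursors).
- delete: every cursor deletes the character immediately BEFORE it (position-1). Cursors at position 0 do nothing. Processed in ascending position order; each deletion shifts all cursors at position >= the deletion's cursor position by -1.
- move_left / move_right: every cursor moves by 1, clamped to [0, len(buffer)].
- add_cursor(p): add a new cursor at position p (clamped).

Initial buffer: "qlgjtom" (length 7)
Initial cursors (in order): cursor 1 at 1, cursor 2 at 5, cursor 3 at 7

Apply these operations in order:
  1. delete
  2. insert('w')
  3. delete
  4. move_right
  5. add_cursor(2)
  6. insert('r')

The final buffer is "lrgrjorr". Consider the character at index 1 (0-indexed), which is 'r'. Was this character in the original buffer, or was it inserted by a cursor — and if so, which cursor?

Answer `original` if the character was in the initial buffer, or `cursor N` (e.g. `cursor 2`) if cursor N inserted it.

After op 1 (delete): buffer="lgjo" (len 4), cursors c1@0 c2@3 c3@4, authorship ....
After op 2 (insert('w')): buffer="wlgjwow" (len 7), cursors c1@1 c2@5 c3@7, authorship 1...2.3
After op 3 (delete): buffer="lgjo" (len 4), cursors c1@0 c2@3 c3@4, authorship ....
After op 4 (move_right): buffer="lgjo" (len 4), cursors c1@1 c2@4 c3@4, authorship ....
After op 5 (add_cursor(2)): buffer="lgjo" (len 4), cursors c1@1 c4@2 c2@4 c3@4, authorship ....
After op 6 (insert('r')): buffer="lrgrjorr" (len 8), cursors c1@2 c4@4 c2@8 c3@8, authorship .1.4..23
Authorship (.=original, N=cursor N): . 1 . 4 . . 2 3
Index 1: author = 1

Answer: cursor 1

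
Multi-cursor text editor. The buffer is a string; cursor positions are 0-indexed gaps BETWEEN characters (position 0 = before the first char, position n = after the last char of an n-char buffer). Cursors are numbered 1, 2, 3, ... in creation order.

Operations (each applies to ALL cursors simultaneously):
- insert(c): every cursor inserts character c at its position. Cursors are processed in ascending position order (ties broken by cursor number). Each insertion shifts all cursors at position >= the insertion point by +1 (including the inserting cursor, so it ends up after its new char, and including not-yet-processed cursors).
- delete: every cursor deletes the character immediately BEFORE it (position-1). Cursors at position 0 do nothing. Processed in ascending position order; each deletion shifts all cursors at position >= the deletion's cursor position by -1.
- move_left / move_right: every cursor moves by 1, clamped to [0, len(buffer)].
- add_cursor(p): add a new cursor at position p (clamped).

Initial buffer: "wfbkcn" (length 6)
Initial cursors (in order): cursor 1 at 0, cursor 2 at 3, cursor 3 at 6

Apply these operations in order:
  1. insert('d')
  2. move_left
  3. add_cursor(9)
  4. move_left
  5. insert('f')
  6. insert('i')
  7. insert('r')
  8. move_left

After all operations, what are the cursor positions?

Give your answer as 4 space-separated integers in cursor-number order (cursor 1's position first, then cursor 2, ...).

Answer: 2 8 15 19

Derivation:
After op 1 (insert('d')): buffer="dwfbdkcnd" (len 9), cursors c1@1 c2@5 c3@9, authorship 1...2...3
After op 2 (move_left): buffer="dwfbdkcnd" (len 9), cursors c1@0 c2@4 c3@8, authorship 1...2...3
After op 3 (add_cursor(9)): buffer="dwfbdkcnd" (len 9), cursors c1@0 c2@4 c3@8 c4@9, authorship 1...2...3
After op 4 (move_left): buffer="dwfbdkcnd" (len 9), cursors c1@0 c2@3 c3@7 c4@8, authorship 1...2...3
After op 5 (insert('f')): buffer="fdwffbdkcfnfd" (len 13), cursors c1@1 c2@5 c3@10 c4@12, authorship 11..2.2..3.43
After op 6 (insert('i')): buffer="fidwffibdkcfinfid" (len 17), cursors c1@2 c2@7 c3@13 c4@16, authorship 111..22.2..33.443
After op 7 (insert('r')): buffer="firdwffirbdkcfirnfird" (len 21), cursors c1@3 c2@9 c3@16 c4@20, authorship 1111..222.2..333.4443
After op 8 (move_left): buffer="firdwffirbdkcfirnfird" (len 21), cursors c1@2 c2@8 c3@15 c4@19, authorship 1111..222.2..333.4443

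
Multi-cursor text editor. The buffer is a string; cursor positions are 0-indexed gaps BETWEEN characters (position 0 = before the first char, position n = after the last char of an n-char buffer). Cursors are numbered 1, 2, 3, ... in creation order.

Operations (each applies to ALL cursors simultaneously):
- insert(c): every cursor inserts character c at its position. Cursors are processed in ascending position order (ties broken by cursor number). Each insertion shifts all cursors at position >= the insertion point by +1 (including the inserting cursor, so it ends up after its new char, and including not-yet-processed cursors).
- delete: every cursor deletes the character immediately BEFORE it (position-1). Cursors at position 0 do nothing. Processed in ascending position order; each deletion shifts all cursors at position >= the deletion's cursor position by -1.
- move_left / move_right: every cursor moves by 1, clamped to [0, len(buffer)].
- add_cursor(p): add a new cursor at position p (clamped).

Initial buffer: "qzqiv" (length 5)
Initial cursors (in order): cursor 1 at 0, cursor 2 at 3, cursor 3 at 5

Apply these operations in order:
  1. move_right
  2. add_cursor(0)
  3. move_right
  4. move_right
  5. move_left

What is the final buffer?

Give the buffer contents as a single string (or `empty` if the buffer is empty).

After op 1 (move_right): buffer="qzqiv" (len 5), cursors c1@1 c2@4 c3@5, authorship .....
After op 2 (add_cursor(0)): buffer="qzqiv" (len 5), cursors c4@0 c1@1 c2@4 c3@5, authorship .....
After op 3 (move_right): buffer="qzqiv" (len 5), cursors c4@1 c1@2 c2@5 c3@5, authorship .....
After op 4 (move_right): buffer="qzqiv" (len 5), cursors c4@2 c1@3 c2@5 c3@5, authorship .....
After op 5 (move_left): buffer="qzqiv" (len 5), cursors c4@1 c1@2 c2@4 c3@4, authorship .....

Answer: qzqiv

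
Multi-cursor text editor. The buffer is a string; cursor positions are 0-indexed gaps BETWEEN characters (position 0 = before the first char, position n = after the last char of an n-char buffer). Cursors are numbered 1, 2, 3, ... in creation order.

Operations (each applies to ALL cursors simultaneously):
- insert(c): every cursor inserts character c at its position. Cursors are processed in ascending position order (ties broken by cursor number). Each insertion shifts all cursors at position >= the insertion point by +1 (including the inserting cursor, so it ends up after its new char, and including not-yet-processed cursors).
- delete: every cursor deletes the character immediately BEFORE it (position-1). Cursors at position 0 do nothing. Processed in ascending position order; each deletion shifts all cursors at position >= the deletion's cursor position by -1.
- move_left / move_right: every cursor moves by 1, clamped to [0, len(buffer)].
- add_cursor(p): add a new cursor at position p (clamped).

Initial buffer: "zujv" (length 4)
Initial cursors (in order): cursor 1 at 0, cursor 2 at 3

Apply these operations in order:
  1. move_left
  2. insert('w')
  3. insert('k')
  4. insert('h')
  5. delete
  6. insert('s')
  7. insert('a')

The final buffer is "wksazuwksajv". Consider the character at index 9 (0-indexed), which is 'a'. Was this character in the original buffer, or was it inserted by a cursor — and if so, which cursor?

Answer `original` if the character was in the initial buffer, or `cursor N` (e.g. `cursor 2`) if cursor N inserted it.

Answer: cursor 2

Derivation:
After op 1 (move_left): buffer="zujv" (len 4), cursors c1@0 c2@2, authorship ....
After op 2 (insert('w')): buffer="wzuwjv" (len 6), cursors c1@1 c2@4, authorship 1..2..
After op 3 (insert('k')): buffer="wkzuwkjv" (len 8), cursors c1@2 c2@6, authorship 11..22..
After op 4 (insert('h')): buffer="wkhzuwkhjv" (len 10), cursors c1@3 c2@8, authorship 111..222..
After op 5 (delete): buffer="wkzuwkjv" (len 8), cursors c1@2 c2@6, authorship 11..22..
After op 6 (insert('s')): buffer="wkszuwksjv" (len 10), cursors c1@3 c2@8, authorship 111..222..
After op 7 (insert('a')): buffer="wksazuwksajv" (len 12), cursors c1@4 c2@10, authorship 1111..2222..
Authorship (.=original, N=cursor N): 1 1 1 1 . . 2 2 2 2 . .
Index 9: author = 2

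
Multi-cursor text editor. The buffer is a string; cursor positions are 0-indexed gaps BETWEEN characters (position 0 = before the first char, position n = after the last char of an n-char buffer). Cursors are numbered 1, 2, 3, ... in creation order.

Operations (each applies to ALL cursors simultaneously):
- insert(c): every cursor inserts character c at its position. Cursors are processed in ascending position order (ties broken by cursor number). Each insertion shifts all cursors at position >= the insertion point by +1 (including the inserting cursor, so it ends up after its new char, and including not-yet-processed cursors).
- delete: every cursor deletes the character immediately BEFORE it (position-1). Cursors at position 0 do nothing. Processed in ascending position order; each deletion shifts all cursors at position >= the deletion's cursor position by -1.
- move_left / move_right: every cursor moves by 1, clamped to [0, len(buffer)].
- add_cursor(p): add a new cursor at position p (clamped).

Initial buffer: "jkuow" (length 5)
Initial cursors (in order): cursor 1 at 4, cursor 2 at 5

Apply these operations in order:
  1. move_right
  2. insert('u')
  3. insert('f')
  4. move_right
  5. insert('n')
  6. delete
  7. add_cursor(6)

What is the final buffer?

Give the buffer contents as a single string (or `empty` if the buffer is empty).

Answer: jkuowuuff

Derivation:
After op 1 (move_right): buffer="jkuow" (len 5), cursors c1@5 c2@5, authorship .....
After op 2 (insert('u')): buffer="jkuowuu" (len 7), cursors c1@7 c2@7, authorship .....12
After op 3 (insert('f')): buffer="jkuowuuff" (len 9), cursors c1@9 c2@9, authorship .....1212
After op 4 (move_right): buffer="jkuowuuff" (len 9), cursors c1@9 c2@9, authorship .....1212
After op 5 (insert('n')): buffer="jkuowuuffnn" (len 11), cursors c1@11 c2@11, authorship .....121212
After op 6 (delete): buffer="jkuowuuff" (len 9), cursors c1@9 c2@9, authorship .....1212
After op 7 (add_cursor(6)): buffer="jkuowuuff" (len 9), cursors c3@6 c1@9 c2@9, authorship .....1212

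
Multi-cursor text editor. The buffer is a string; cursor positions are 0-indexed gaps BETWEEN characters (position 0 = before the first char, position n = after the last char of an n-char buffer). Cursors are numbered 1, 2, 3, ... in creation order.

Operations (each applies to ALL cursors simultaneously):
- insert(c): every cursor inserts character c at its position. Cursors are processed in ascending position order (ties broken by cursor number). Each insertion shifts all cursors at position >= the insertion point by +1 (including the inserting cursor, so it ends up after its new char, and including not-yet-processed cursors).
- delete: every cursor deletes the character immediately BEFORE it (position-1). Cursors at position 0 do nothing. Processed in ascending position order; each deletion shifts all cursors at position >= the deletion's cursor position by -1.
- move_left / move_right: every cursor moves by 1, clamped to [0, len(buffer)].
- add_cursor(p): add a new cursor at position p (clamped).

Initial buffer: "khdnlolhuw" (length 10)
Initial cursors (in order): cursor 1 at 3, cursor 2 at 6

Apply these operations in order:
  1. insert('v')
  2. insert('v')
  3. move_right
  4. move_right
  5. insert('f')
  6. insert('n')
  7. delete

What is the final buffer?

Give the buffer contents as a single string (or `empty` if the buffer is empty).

Answer: khdvvnlfovvlhfuw

Derivation:
After op 1 (insert('v')): buffer="khdvnlovlhuw" (len 12), cursors c1@4 c2@8, authorship ...1...2....
After op 2 (insert('v')): buffer="khdvvnlovvlhuw" (len 14), cursors c1@5 c2@10, authorship ...11...22....
After op 3 (move_right): buffer="khdvvnlovvlhuw" (len 14), cursors c1@6 c2@11, authorship ...11...22....
After op 4 (move_right): buffer="khdvvnlovvlhuw" (len 14), cursors c1@7 c2@12, authorship ...11...22....
After op 5 (insert('f')): buffer="khdvvnlfovvlhfuw" (len 16), cursors c1@8 c2@14, authorship ...11..1.22..2..
After op 6 (insert('n')): buffer="khdvvnlfnovvlhfnuw" (len 18), cursors c1@9 c2@16, authorship ...11..11.22..22..
After op 7 (delete): buffer="khdvvnlfovvlhfuw" (len 16), cursors c1@8 c2@14, authorship ...11..1.22..2..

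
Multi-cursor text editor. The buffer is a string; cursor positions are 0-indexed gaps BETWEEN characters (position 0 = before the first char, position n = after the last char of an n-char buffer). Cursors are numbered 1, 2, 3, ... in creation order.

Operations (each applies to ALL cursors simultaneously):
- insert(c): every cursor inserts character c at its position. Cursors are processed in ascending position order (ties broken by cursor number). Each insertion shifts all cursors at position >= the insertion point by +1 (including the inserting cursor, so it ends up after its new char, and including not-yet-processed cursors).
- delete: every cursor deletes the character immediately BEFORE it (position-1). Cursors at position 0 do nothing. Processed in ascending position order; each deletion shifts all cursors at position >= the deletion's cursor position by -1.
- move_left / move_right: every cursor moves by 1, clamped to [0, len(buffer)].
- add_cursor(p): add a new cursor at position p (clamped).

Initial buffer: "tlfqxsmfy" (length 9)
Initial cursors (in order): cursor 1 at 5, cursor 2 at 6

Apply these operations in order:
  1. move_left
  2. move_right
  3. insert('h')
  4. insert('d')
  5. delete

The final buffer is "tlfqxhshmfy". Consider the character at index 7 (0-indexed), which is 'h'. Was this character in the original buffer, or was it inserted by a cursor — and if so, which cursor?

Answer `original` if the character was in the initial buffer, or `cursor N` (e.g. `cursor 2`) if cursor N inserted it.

Answer: cursor 2

Derivation:
After op 1 (move_left): buffer="tlfqxsmfy" (len 9), cursors c1@4 c2@5, authorship .........
After op 2 (move_right): buffer="tlfqxsmfy" (len 9), cursors c1@5 c2@6, authorship .........
After op 3 (insert('h')): buffer="tlfqxhshmfy" (len 11), cursors c1@6 c2@8, authorship .....1.2...
After op 4 (insert('d')): buffer="tlfqxhdshdmfy" (len 13), cursors c1@7 c2@10, authorship .....11.22...
After op 5 (delete): buffer="tlfqxhshmfy" (len 11), cursors c1@6 c2@8, authorship .....1.2...
Authorship (.=original, N=cursor N): . . . . . 1 . 2 . . .
Index 7: author = 2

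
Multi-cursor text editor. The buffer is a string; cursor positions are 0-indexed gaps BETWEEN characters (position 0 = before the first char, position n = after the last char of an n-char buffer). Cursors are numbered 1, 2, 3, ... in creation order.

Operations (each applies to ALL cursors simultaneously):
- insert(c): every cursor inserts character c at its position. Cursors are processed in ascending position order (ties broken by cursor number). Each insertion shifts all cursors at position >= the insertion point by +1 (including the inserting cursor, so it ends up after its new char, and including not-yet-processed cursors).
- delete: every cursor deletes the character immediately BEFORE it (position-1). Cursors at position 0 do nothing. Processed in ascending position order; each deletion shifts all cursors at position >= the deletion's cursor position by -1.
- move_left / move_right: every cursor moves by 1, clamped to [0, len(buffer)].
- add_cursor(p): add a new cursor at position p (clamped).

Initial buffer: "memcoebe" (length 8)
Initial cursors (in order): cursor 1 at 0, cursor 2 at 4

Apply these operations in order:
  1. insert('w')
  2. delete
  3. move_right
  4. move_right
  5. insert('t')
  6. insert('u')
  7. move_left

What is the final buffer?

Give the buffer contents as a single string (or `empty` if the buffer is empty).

Answer: metumcoetube

Derivation:
After op 1 (insert('w')): buffer="wmemcwoebe" (len 10), cursors c1@1 c2@6, authorship 1....2....
After op 2 (delete): buffer="memcoebe" (len 8), cursors c1@0 c2@4, authorship ........
After op 3 (move_right): buffer="memcoebe" (len 8), cursors c1@1 c2@5, authorship ........
After op 4 (move_right): buffer="memcoebe" (len 8), cursors c1@2 c2@6, authorship ........
After op 5 (insert('t')): buffer="metmcoetbe" (len 10), cursors c1@3 c2@8, authorship ..1....2..
After op 6 (insert('u')): buffer="metumcoetube" (len 12), cursors c1@4 c2@10, authorship ..11....22..
After op 7 (move_left): buffer="metumcoetube" (len 12), cursors c1@3 c2@9, authorship ..11....22..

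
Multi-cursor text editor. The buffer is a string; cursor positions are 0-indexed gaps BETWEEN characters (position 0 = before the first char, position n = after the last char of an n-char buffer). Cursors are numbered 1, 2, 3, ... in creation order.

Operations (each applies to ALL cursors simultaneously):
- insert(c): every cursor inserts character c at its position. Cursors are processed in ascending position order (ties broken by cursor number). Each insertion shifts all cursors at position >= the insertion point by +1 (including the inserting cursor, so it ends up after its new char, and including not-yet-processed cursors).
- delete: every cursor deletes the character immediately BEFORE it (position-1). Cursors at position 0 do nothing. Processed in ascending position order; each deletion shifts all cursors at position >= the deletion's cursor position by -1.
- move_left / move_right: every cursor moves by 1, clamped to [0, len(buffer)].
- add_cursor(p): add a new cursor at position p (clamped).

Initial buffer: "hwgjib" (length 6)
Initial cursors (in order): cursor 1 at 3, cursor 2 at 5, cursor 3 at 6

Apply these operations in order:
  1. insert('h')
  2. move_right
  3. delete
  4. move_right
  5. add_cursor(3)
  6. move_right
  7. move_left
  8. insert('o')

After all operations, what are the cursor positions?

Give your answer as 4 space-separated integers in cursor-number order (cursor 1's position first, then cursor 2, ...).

After op 1 (insert('h')): buffer="hwghjihbh" (len 9), cursors c1@4 c2@7 c3@9, authorship ...1..2.3
After op 2 (move_right): buffer="hwghjihbh" (len 9), cursors c1@5 c2@8 c3@9, authorship ...1..2.3
After op 3 (delete): buffer="hwghih" (len 6), cursors c1@4 c2@6 c3@6, authorship ...1.2
After op 4 (move_right): buffer="hwghih" (len 6), cursors c1@5 c2@6 c3@6, authorship ...1.2
After op 5 (add_cursor(3)): buffer="hwghih" (len 6), cursors c4@3 c1@5 c2@6 c3@6, authorship ...1.2
After op 6 (move_right): buffer="hwghih" (len 6), cursors c4@4 c1@6 c2@6 c3@6, authorship ...1.2
After op 7 (move_left): buffer="hwghih" (len 6), cursors c4@3 c1@5 c2@5 c3@5, authorship ...1.2
After op 8 (insert('o')): buffer="hwgohioooh" (len 10), cursors c4@4 c1@9 c2@9 c3@9, authorship ...41.1232

Answer: 9 9 9 4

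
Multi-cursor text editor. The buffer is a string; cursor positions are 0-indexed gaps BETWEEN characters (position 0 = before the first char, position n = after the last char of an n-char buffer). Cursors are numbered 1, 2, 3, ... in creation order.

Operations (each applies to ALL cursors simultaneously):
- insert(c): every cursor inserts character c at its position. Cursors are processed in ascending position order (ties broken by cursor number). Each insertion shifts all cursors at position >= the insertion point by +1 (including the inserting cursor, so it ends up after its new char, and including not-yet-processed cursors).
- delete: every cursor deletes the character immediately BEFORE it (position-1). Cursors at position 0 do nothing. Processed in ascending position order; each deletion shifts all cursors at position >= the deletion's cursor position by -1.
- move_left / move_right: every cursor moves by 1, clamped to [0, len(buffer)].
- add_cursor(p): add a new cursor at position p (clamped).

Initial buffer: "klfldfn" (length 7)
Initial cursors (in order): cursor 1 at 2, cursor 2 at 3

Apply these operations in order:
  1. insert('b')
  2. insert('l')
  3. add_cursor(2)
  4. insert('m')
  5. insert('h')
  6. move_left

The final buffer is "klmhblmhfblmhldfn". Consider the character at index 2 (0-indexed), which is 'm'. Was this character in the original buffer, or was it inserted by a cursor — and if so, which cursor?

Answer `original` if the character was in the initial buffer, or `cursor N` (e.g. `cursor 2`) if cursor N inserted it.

After op 1 (insert('b')): buffer="klbfbldfn" (len 9), cursors c1@3 c2@5, authorship ..1.2....
After op 2 (insert('l')): buffer="klblfblldfn" (len 11), cursors c1@4 c2@7, authorship ..11.22....
After op 3 (add_cursor(2)): buffer="klblfblldfn" (len 11), cursors c3@2 c1@4 c2@7, authorship ..11.22....
After op 4 (insert('m')): buffer="klmblmfblmldfn" (len 14), cursors c3@3 c1@6 c2@10, authorship ..3111.222....
After op 5 (insert('h')): buffer="klmhblmhfblmhldfn" (len 17), cursors c3@4 c1@8 c2@13, authorship ..331111.2222....
After op 6 (move_left): buffer="klmhblmhfblmhldfn" (len 17), cursors c3@3 c1@7 c2@12, authorship ..331111.2222....
Authorship (.=original, N=cursor N): . . 3 3 1 1 1 1 . 2 2 2 2 . . . .
Index 2: author = 3

Answer: cursor 3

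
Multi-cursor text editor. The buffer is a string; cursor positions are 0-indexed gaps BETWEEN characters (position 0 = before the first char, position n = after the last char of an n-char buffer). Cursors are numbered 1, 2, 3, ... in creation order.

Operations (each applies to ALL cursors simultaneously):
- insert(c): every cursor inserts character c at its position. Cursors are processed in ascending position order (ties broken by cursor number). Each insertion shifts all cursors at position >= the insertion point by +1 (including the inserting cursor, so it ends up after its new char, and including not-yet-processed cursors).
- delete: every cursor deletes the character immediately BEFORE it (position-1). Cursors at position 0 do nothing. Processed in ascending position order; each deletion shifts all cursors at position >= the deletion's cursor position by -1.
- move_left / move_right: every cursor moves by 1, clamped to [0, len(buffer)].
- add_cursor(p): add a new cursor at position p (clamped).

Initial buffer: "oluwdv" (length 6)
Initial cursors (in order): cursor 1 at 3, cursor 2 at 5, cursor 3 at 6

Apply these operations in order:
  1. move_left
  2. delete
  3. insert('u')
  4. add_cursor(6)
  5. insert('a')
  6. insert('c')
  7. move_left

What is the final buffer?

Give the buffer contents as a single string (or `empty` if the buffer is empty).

Answer: ouacuuuaaccvac

Derivation:
After op 1 (move_left): buffer="oluwdv" (len 6), cursors c1@2 c2@4 c3@5, authorship ......
After op 2 (delete): buffer="ouv" (len 3), cursors c1@1 c2@2 c3@2, authorship ...
After op 3 (insert('u')): buffer="ouuuuv" (len 6), cursors c1@2 c2@5 c3@5, authorship .1.23.
After op 4 (add_cursor(6)): buffer="ouuuuv" (len 6), cursors c1@2 c2@5 c3@5 c4@6, authorship .1.23.
After op 5 (insert('a')): buffer="ouauuuaava" (len 10), cursors c1@3 c2@8 c3@8 c4@10, authorship .11.2323.4
After op 6 (insert('c')): buffer="ouacuuuaaccvac" (len 14), cursors c1@4 c2@11 c3@11 c4@14, authorship .111.232323.44
After op 7 (move_left): buffer="ouacuuuaaccvac" (len 14), cursors c1@3 c2@10 c3@10 c4@13, authorship .111.232323.44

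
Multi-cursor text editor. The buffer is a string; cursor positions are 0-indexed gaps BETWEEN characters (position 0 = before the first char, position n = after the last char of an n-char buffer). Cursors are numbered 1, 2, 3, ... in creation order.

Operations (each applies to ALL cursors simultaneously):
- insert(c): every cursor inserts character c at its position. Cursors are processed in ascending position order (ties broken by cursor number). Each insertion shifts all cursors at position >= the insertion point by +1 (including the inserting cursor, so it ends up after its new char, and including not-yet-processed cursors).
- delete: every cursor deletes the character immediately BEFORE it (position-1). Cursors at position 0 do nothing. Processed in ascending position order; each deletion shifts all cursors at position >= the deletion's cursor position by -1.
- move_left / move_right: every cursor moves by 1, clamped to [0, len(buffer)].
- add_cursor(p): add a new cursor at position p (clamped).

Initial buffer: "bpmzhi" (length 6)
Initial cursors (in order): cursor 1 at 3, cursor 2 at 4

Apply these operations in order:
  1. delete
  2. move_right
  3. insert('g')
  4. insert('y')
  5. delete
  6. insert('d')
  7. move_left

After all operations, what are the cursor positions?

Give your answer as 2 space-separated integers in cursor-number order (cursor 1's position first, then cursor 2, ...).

After op 1 (delete): buffer="bphi" (len 4), cursors c1@2 c2@2, authorship ....
After op 2 (move_right): buffer="bphi" (len 4), cursors c1@3 c2@3, authorship ....
After op 3 (insert('g')): buffer="bphggi" (len 6), cursors c1@5 c2@5, authorship ...12.
After op 4 (insert('y')): buffer="bphggyyi" (len 8), cursors c1@7 c2@7, authorship ...1212.
After op 5 (delete): buffer="bphggi" (len 6), cursors c1@5 c2@5, authorship ...12.
After op 6 (insert('d')): buffer="bphggddi" (len 8), cursors c1@7 c2@7, authorship ...1212.
After op 7 (move_left): buffer="bphggddi" (len 8), cursors c1@6 c2@6, authorship ...1212.

Answer: 6 6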